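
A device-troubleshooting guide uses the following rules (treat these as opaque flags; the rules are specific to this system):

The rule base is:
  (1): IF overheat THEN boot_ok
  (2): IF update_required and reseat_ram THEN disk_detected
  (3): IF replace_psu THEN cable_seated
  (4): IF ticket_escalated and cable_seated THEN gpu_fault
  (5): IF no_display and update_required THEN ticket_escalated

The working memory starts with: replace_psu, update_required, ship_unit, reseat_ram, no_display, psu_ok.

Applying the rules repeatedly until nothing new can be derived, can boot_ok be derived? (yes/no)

no

Round 1 — (2), (3), (5), derive disk_detected, cable_seated, ticket_escalated.
Round 2 — (4), derive gpu_fault.
Fixed point reached. boot_ok is concluded only by (1); (1) needs overheat (never derived).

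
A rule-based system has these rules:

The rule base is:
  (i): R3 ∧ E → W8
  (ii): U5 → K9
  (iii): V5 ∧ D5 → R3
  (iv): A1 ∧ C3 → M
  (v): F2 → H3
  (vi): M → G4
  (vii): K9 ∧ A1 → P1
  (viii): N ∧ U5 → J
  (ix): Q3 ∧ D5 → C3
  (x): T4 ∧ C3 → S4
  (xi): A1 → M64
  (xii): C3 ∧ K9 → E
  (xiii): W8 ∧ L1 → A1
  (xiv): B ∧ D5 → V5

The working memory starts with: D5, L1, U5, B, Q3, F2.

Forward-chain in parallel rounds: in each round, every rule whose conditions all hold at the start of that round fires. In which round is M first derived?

Round 1: (ii) [U5 → K9]; (v) [F2 → H3]; (ix) [Q3 ∧ D5 → C3]; (xiv) [B ∧ D5 → V5]. New: K9, H3, C3, V5.
Round 2: (iii) [V5 ∧ D5 → R3]; (xii) [C3 ∧ K9 → E]. New: R3, E.
Round 3: (i) [R3 ∧ E → W8]. New: W8.
Round 4: (xiii) [W8 ∧ L1 → A1]. New: A1.
Round 5: (iv) [A1 ∧ C3 → M]; (vii) [K9 ∧ A1 → P1]; (xi) [A1 → M64]. New: M, P1, M64.
M first appears in round 5.

5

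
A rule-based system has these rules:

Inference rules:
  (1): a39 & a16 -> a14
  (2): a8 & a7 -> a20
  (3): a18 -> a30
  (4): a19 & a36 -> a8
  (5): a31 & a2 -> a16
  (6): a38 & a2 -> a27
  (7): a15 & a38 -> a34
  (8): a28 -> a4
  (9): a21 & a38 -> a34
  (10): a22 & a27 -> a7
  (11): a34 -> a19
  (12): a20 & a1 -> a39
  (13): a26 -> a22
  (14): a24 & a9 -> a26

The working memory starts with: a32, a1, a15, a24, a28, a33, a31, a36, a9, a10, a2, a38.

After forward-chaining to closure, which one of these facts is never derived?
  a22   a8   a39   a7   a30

Round 1 fires (5), (6), (7), (8), (14), giving a16, a27, a34, a4, a26.
Round 2 fires (11), (13), giving a19, a22.
Round 3 fires (4), (10), giving a8, a7.
Round 4 fires (2), giving a20.
Round 5 fires (12), giving a39.
Round 6 fires (1), giving a14.
Derived: a7 (round 3), a22 (round 2), a8 (round 3), a39 (round 5). a30 never appears in any round.

a30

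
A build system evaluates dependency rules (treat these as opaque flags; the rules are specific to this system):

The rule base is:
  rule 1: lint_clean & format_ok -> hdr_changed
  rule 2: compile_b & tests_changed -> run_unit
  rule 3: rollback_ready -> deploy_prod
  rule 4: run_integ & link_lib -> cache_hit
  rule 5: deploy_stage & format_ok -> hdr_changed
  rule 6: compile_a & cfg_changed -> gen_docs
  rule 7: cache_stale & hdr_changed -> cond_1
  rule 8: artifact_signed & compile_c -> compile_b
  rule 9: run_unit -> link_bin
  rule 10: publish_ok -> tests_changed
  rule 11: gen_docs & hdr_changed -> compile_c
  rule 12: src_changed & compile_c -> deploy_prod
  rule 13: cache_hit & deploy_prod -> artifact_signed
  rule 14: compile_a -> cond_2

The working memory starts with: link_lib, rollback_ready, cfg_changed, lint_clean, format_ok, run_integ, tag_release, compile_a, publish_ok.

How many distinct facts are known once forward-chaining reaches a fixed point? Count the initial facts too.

Round 1: rule 1 [lint_clean & format_ok -> hdr_changed]; rule 3 [rollback_ready -> deploy_prod]; rule 4 [run_integ & link_lib -> cache_hit]; rule 6 [compile_a & cfg_changed -> gen_docs]; rule 10 [publish_ok -> tests_changed]; rule 14 [compile_a -> cond_2]. Adds hdr_changed, deploy_prod, cache_hit, gen_docs, tests_changed, cond_2.
Round 2: rule 11 [gen_docs & hdr_changed -> compile_c]; rule 13 [cache_hit & deploy_prod -> artifact_signed]. Adds compile_c, artifact_signed.
Round 3: rule 8 [artifact_signed & compile_c -> compile_b]. Adds compile_b.
Round 4: rule 2 [compile_b & tests_changed -> run_unit]. Adds run_unit.
Round 5: rule 9 [run_unit -> link_bin]. Adds link_bin.
Closure: {artifact_signed, cache_hit, cfg_changed, compile_a, compile_b, compile_c, cond_2, deploy_prod, format_ok, gen_docs, hdr_changed, link_bin, link_lib, lint_clean, publish_ok, rollback_ready, run_integ, run_unit, tag_release, tests_changed} — 20 facts.

20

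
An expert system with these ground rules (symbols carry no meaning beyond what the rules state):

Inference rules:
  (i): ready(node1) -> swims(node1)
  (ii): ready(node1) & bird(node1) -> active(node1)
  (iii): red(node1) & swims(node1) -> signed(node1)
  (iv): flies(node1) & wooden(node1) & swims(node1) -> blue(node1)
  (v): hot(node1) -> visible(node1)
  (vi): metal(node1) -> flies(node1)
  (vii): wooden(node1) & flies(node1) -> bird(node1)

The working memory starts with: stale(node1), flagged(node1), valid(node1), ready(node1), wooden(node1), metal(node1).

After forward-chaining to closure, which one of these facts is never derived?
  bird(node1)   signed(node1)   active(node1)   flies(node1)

signed(node1)

Round 1: (i) [ready(node1) -> swims(node1)]; (vi) [metal(node1) -> flies(node1)]. Adds swims(node1), flies(node1).
Round 2: (iv) [flies(node1) & wooden(node1) & swims(node1) -> blue(node1)]; (vii) [wooden(node1) & flies(node1) -> bird(node1)]. Adds blue(node1), bird(node1).
Round 3: (ii) [ready(node1) & bird(node1) -> active(node1)]. Adds active(node1).
Derived: active(node1) (round 3), flies(node1) (round 1), bird(node1) (round 2). signed(node1) never appears in any round.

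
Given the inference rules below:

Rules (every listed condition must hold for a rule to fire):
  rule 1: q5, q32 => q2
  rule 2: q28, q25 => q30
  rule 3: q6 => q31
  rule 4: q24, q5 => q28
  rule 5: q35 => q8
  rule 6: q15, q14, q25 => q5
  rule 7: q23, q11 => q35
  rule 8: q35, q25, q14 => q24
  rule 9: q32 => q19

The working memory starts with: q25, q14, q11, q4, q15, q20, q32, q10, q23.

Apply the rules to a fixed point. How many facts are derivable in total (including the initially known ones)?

Round 1 — rule 6, rule 7, rule 9, derive q5, q35, q19.
Round 2 — rule 1, rule 5, rule 8, derive q2, q8, q24.
Round 3 — rule 4, derive q28.
Round 4 — rule 2, derive q30.
Closure: {q10, q11, q14, q15, q19, q2, q20, q23, q24, q25, q28, q30, q32, q35, q4, q5, q8} — 17 facts.

17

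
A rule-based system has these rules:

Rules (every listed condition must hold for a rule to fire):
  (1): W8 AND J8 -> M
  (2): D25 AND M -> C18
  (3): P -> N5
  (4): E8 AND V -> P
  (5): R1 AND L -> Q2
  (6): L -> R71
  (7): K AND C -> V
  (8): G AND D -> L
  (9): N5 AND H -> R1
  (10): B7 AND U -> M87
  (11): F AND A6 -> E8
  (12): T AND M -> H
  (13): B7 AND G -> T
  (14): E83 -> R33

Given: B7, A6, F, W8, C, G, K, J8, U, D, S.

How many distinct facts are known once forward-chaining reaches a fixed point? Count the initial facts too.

Round 1 fires (1), (7), (8), (10), (11), (13), giving M, V, L, M87, E8, T.
Round 2 fires (4), (6), (12), giving P, R71, H.
Round 3 fires (3), giving N5.
Round 4 fires (9), giving R1.
Round 5 fires (5), giving Q2.
Closure: {A6, B7, C, D, E8, F, G, H, J8, K, L, M, M87, N5, P, Q2, R1, R71, S, T, U, V, W8} — 23 facts.

23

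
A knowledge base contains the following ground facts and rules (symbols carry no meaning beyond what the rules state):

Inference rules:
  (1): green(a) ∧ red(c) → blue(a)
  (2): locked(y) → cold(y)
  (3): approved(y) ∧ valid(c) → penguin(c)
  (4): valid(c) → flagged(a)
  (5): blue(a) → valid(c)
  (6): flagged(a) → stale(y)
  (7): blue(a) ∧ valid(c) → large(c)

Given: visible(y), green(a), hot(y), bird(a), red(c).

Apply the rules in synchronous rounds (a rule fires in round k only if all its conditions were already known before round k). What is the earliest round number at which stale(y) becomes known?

4

[1] (1) [green(a) ∧ red(c) → blue(a)]. ⇒ new: blue(a).
[2] (5) [blue(a) → valid(c)]. ⇒ new: valid(c).
[3] (4) [valid(c) → flagged(a)]; (7) [blue(a) ∧ valid(c) → large(c)]. ⇒ new: flagged(a), large(c).
[4] (6) [flagged(a) → stale(y)]. ⇒ new: stale(y).
stale(y) first appears in round 4.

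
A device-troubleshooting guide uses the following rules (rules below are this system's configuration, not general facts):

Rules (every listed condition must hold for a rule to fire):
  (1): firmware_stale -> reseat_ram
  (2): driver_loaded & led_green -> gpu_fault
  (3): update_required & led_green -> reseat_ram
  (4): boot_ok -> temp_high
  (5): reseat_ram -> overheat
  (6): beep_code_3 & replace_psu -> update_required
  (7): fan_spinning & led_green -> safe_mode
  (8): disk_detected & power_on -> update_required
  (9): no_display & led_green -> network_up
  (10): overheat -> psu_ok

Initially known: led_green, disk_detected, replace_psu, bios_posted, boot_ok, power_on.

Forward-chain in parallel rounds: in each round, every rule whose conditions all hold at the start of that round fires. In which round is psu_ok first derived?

[1] (4) [boot_ok -> temp_high]; (8) [disk_detected & power_on -> update_required]. ⇒ new: temp_high, update_required.
[2] (3) [update_required & led_green -> reseat_ram]. ⇒ new: reseat_ram.
[3] (5) [reseat_ram -> overheat]. ⇒ new: overheat.
[4] (10) [overheat -> psu_ok]. ⇒ new: psu_ok.
psu_ok first appears in round 4.

4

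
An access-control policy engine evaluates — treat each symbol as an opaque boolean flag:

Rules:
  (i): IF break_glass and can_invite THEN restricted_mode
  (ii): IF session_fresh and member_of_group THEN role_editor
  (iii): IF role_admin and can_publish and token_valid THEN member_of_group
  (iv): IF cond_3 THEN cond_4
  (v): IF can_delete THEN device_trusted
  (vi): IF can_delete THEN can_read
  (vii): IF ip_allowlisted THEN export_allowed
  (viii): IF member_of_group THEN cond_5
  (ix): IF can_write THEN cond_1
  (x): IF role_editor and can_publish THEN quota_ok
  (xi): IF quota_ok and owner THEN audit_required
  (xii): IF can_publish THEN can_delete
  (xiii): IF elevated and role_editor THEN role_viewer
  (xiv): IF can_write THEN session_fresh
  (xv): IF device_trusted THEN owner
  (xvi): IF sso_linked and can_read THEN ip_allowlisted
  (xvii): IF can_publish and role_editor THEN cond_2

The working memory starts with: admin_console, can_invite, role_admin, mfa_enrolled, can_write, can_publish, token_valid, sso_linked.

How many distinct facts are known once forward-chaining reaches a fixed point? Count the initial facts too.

22

Round 1 fires (iii), (ix), (xii), (xiv), giving member_of_group, cond_1, can_delete, session_fresh.
Round 2 fires (ii), (v), (vi), (viii), giving role_editor, device_trusted, can_read, cond_5.
Round 3 fires (x), (xv), (xvi), (xvii), giving quota_ok, owner, ip_allowlisted, cond_2.
Round 4 fires (vii), (xi), giving export_allowed, audit_required.
Closure: {admin_console, audit_required, can_delete, can_invite, can_publish, can_read, can_write, cond_1, cond_2, cond_5, device_trusted, export_allowed, ip_allowlisted, member_of_group, mfa_enrolled, owner, quota_ok, role_admin, role_editor, session_fresh, sso_linked, token_valid} — 22 facts.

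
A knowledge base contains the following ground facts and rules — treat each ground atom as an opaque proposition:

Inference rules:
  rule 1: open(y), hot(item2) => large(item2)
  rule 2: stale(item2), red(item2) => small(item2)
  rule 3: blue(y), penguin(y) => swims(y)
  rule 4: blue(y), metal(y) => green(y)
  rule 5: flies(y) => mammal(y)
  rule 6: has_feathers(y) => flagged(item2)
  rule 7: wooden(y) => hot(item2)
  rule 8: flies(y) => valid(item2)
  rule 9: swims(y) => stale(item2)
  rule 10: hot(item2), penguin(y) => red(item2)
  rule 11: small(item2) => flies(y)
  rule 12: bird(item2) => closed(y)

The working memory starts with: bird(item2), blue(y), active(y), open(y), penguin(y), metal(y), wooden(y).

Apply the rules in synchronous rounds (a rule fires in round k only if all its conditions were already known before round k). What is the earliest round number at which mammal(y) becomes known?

5

[1] rule 3 [blue(y), penguin(y) => swims(y)]; rule 4 [blue(y), metal(y) => green(y)]; rule 7 [wooden(y) => hot(item2)]; rule 12 [bird(item2) => closed(y)]. ⇒ new: swims(y), green(y), hot(item2), closed(y).
[2] rule 1 [open(y), hot(item2) => large(item2)]; rule 9 [swims(y) => stale(item2)]; rule 10 [hot(item2), penguin(y) => red(item2)]. ⇒ new: large(item2), stale(item2), red(item2).
[3] rule 2 [stale(item2), red(item2) => small(item2)]. ⇒ new: small(item2).
[4] rule 11 [small(item2) => flies(y)]. ⇒ new: flies(y).
[5] rule 5 [flies(y) => mammal(y)]; rule 8 [flies(y) => valid(item2)]. ⇒ new: mammal(y), valid(item2).
mammal(y) first appears in round 5.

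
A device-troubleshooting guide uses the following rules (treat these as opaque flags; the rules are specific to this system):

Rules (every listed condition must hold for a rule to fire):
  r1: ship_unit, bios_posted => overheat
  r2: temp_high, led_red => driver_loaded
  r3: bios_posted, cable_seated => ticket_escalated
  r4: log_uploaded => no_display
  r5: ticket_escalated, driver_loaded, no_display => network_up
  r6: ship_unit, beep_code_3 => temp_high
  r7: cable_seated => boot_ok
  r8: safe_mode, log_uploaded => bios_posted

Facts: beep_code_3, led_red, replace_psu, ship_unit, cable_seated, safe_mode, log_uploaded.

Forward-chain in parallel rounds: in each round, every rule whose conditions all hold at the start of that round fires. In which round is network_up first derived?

Round 1: r4 [log_uploaded => no_display]; r6 [ship_unit, beep_code_3 => temp_high]; r7 [cable_seated => boot_ok]; r8 [safe_mode, log_uploaded => bios_posted]. Adds no_display, temp_high, boot_ok, bios_posted.
Round 2: r1 [ship_unit, bios_posted => overheat]; r2 [temp_high, led_red => driver_loaded]; r3 [bios_posted, cable_seated => ticket_escalated]. Adds overheat, driver_loaded, ticket_escalated.
Round 3: r5 [ticket_escalated, driver_loaded, no_display => network_up]. Adds network_up.
network_up first appears in round 3.

3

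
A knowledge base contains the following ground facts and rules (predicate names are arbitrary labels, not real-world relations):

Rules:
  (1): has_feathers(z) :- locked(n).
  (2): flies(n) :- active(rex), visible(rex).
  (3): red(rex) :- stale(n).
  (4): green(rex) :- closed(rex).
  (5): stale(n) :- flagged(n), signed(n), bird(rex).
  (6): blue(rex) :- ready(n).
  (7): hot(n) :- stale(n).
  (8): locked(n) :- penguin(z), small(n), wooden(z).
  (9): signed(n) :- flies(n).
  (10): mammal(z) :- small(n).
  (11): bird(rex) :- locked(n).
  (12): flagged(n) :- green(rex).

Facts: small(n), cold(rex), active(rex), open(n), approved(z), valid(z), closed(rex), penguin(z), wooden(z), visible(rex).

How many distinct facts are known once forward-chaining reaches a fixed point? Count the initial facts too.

Round 1 fires (2), (4), (8), (10), giving flies(n), green(rex), locked(n), mammal(z).
Round 2 fires (1), (9), (11), (12), giving has_feathers(z), signed(n), bird(rex), flagged(n).
Round 3 fires (5), giving stale(n).
Round 4 fires (3), (7), giving red(rex), hot(n).
Closure: {active(rex), approved(z), bird(rex), closed(rex), cold(rex), flagged(n), flies(n), green(rex), has_feathers(z), hot(n), locked(n), mammal(z), open(n), penguin(z), red(rex), signed(n), small(n), stale(n), valid(z), visible(rex), wooden(z)} — 21 facts.

21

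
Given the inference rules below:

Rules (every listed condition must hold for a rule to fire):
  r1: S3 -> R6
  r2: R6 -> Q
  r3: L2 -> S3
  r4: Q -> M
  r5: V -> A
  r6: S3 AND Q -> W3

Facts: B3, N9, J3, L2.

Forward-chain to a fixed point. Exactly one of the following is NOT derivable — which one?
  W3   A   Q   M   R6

A

Round 1: r3 [L2 -> S3]. Adds S3.
Round 2: r1 [S3 -> R6]. Adds R6.
Round 3: r2 [R6 -> Q]. Adds Q.
Round 4: r4 [Q -> M]; r6 [S3 AND Q -> W3]. Adds M, W3.
Derived: M (round 4), Q (round 3), W3 (round 4), R6 (round 2). A never appears in any round.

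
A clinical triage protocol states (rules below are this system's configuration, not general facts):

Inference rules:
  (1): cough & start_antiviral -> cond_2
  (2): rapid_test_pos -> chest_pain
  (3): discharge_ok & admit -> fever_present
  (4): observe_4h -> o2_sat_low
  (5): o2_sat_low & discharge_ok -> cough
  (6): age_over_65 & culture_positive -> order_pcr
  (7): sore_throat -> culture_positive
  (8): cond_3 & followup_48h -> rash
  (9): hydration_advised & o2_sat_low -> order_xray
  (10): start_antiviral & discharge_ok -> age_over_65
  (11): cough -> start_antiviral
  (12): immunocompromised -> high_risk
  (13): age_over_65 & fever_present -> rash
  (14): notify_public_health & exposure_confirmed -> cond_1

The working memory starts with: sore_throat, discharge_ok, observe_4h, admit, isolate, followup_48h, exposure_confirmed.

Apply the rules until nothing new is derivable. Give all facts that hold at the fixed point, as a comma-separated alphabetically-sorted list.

admit, age_over_65, cond_2, cough, culture_positive, discharge_ok, exposure_confirmed, fever_present, followup_48h, isolate, o2_sat_low, observe_4h, order_pcr, rash, sore_throat, start_antiviral

Round 1 — (3), (4), (7), derive fever_present, o2_sat_low, culture_positive.
Round 2 — (5), derive cough.
Round 3 — (11), derive start_antiviral.
Round 4 — (1), (10), derive cond_2, age_over_65.
Round 5 — (6), (13), derive order_pcr, rash.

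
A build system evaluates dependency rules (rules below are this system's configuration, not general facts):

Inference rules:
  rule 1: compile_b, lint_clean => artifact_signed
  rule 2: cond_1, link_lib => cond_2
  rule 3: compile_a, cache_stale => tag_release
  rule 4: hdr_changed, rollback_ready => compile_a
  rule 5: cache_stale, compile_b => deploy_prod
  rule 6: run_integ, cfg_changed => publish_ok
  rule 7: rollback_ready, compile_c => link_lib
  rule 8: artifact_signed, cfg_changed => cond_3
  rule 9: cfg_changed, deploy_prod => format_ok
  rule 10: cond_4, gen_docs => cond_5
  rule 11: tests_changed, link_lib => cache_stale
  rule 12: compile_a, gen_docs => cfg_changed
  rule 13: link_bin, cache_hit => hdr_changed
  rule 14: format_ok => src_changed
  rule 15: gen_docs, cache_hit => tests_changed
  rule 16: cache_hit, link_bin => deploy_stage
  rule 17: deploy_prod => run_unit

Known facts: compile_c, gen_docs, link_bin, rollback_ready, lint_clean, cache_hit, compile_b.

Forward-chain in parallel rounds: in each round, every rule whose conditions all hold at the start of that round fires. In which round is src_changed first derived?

5

Round 1: rule 1 [compile_b, lint_clean => artifact_signed]; rule 7 [rollback_ready, compile_c => link_lib]; rule 13 [link_bin, cache_hit => hdr_changed]; rule 15 [gen_docs, cache_hit => tests_changed]; rule 16 [cache_hit, link_bin => deploy_stage]. Adds artifact_signed, link_lib, hdr_changed, tests_changed, deploy_stage.
Round 2: rule 4 [hdr_changed, rollback_ready => compile_a]; rule 11 [tests_changed, link_lib => cache_stale]. Adds compile_a, cache_stale.
Round 3: rule 3 [compile_a, cache_stale => tag_release]; rule 5 [cache_stale, compile_b => deploy_prod]; rule 12 [compile_a, gen_docs => cfg_changed]. Adds tag_release, deploy_prod, cfg_changed.
Round 4: rule 8 [artifact_signed, cfg_changed => cond_3]; rule 9 [cfg_changed, deploy_prod => format_ok]; rule 17 [deploy_prod => run_unit]. Adds cond_3, format_ok, run_unit.
Round 5: rule 14 [format_ok => src_changed]. Adds src_changed.
src_changed first appears in round 5.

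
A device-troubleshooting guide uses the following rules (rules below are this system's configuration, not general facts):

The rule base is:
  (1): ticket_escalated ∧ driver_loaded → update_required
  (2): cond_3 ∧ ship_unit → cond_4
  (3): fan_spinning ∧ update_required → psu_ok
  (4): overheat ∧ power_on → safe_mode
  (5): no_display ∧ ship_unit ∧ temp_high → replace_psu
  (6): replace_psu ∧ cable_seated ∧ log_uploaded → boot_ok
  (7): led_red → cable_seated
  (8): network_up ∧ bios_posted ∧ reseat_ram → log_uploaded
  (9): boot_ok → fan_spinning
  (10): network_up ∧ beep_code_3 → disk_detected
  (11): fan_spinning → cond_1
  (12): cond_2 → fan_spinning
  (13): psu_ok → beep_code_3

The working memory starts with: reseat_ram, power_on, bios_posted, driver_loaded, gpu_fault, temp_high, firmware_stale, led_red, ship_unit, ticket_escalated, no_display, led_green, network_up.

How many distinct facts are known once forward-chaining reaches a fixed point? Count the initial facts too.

23

Round 1 fires (1), (5), (7), (8), giving update_required, replace_psu, cable_seated, log_uploaded.
Round 2 fires (6), giving boot_ok.
Round 3 fires (9), giving fan_spinning.
Round 4 fires (3), (11), giving psu_ok, cond_1.
Round 5 fires (13), giving beep_code_3.
Round 6 fires (10), giving disk_detected.
Closure: {beep_code_3, bios_posted, boot_ok, cable_seated, cond_1, disk_detected, driver_loaded, fan_spinning, firmware_stale, gpu_fault, led_green, led_red, log_uploaded, network_up, no_display, power_on, psu_ok, replace_psu, reseat_ram, ship_unit, temp_high, ticket_escalated, update_required} — 23 facts.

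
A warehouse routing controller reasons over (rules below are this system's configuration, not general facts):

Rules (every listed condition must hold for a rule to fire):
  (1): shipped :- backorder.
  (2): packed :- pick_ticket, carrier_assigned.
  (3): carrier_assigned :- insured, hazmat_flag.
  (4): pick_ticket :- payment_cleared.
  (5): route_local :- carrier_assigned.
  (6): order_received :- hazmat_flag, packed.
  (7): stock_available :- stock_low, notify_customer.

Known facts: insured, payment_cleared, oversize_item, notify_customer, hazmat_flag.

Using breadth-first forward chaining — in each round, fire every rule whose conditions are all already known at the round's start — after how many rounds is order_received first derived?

[1] (3) [carrier_assigned :- insured, hazmat_flag.]; (4) [pick_ticket :- payment_cleared.]. ⇒ new: carrier_assigned, pick_ticket.
[2] (2) [packed :- pick_ticket, carrier_assigned.]; (5) [route_local :- carrier_assigned.]. ⇒ new: packed, route_local.
[3] (6) [order_received :- hazmat_flag, packed.]. ⇒ new: order_received.
order_received first appears in round 3.

3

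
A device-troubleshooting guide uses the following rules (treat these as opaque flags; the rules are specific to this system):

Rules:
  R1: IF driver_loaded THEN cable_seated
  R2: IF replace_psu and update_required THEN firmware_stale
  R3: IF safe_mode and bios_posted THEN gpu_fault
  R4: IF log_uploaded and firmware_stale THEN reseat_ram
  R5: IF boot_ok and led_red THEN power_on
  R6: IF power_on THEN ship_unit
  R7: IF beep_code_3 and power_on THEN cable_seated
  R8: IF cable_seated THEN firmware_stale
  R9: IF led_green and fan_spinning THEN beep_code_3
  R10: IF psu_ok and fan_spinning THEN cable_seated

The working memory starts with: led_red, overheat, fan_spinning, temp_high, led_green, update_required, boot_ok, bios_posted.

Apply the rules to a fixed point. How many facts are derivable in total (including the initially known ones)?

Round 1 — R5, R9, derive power_on, beep_code_3.
Round 2 — R6, R7, derive ship_unit, cable_seated.
Round 3 — R8, derive firmware_stale.
Closure: {beep_code_3, bios_posted, boot_ok, cable_seated, fan_spinning, firmware_stale, led_green, led_red, overheat, power_on, ship_unit, temp_high, update_required} — 13 facts.

13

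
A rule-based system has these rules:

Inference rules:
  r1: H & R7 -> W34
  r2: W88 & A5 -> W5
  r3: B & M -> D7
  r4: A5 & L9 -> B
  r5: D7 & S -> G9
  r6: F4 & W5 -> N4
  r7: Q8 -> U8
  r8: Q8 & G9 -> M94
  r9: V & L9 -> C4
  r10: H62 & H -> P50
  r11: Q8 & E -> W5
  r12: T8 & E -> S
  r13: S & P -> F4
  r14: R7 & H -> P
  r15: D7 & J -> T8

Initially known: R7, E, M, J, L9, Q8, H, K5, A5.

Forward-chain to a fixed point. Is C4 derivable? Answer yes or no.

Round 1: r1 [H & R7 -> W34]; r4 [A5 & L9 -> B]; r7 [Q8 -> U8]; r11 [Q8 & E -> W5]; r14 [R7 & H -> P]. Adds W34, B, U8, W5, P.
Round 2: r3 [B & M -> D7]. Adds D7.
Round 3: r15 [D7 & J -> T8]. Adds T8.
Round 4: r12 [T8 & E -> S]. Adds S.
Round 5: r5 [D7 & S -> G9]; r13 [S & P -> F4]. Adds G9, F4.
Round 6: r6 [F4 & W5 -> N4]; r8 [Q8 & G9 -> M94]. Adds N4, M94.
Fixed point reached. C4 is concluded only by r9; r9 needs V (never derived).

no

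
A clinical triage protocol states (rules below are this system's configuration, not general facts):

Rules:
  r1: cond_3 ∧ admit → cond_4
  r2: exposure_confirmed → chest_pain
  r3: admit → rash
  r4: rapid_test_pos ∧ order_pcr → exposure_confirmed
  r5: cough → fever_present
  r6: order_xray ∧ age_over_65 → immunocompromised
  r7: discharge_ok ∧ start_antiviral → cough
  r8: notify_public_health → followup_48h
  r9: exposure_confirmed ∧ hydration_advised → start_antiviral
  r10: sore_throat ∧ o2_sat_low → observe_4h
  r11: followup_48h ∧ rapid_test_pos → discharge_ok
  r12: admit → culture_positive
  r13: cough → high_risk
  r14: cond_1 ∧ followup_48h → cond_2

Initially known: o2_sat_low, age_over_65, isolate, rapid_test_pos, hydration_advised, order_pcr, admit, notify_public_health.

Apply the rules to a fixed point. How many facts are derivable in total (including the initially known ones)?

[1] r3 [admit → rash]; r4 [rapid_test_pos ∧ order_pcr → exposure_confirmed]; r8 [notify_public_health → followup_48h]; r12 [admit → culture_positive]. ⇒ new: rash, exposure_confirmed, followup_48h, culture_positive.
[2] r2 [exposure_confirmed → chest_pain]; r9 [exposure_confirmed ∧ hydration_advised → start_antiviral]; r11 [followup_48h ∧ rapid_test_pos → discharge_ok]. ⇒ new: chest_pain, start_antiviral, discharge_ok.
[3] r7 [discharge_ok ∧ start_antiviral → cough]. ⇒ new: cough.
[4] r5 [cough → fever_present]; r13 [cough → high_risk]. ⇒ new: fever_present, high_risk.
Closure: {admit, age_over_65, chest_pain, cough, culture_positive, discharge_ok, exposure_confirmed, fever_present, followup_48h, high_risk, hydration_advised, isolate, notify_public_health, o2_sat_low, order_pcr, rapid_test_pos, rash, start_antiviral} — 18 facts.

18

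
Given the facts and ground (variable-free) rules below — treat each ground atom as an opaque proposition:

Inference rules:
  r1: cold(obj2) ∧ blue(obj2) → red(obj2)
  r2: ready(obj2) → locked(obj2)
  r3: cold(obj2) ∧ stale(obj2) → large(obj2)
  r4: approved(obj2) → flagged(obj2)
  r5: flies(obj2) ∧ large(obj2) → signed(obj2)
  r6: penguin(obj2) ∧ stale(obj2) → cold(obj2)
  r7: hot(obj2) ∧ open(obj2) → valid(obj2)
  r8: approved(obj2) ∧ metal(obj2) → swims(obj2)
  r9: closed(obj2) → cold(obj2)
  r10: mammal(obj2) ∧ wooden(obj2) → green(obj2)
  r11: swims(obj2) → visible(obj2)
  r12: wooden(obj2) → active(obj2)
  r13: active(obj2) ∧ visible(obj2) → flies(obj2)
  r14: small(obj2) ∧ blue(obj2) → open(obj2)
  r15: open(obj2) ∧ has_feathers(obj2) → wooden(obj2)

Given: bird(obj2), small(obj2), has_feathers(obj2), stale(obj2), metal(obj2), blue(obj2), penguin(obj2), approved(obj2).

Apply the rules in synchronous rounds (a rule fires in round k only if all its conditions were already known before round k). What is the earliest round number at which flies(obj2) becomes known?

Round 1: r4 [approved(obj2) → flagged(obj2)]; r6 [penguin(obj2) ∧ stale(obj2) → cold(obj2)]; r8 [approved(obj2) ∧ metal(obj2) → swims(obj2)]; r14 [small(obj2) ∧ blue(obj2) → open(obj2)]. Adds flagged(obj2), cold(obj2), swims(obj2), open(obj2).
Round 2: r1 [cold(obj2) ∧ blue(obj2) → red(obj2)]; r3 [cold(obj2) ∧ stale(obj2) → large(obj2)]; r11 [swims(obj2) → visible(obj2)]; r15 [open(obj2) ∧ has_feathers(obj2) → wooden(obj2)]. Adds red(obj2), large(obj2), visible(obj2), wooden(obj2).
Round 3: r12 [wooden(obj2) → active(obj2)]. Adds active(obj2).
Round 4: r13 [active(obj2) ∧ visible(obj2) → flies(obj2)]. Adds flies(obj2).
flies(obj2) first appears in round 4.

4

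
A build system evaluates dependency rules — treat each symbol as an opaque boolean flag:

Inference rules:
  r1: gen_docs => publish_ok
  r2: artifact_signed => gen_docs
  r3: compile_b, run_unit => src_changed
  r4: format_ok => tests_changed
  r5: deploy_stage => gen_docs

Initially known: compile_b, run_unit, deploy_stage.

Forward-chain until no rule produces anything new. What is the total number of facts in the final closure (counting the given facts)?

6

Round 1 fires r3, r5, giving src_changed, gen_docs.
Round 2 fires r1, giving publish_ok.
Closure: {compile_b, deploy_stage, gen_docs, publish_ok, run_unit, src_changed} — 6 facts.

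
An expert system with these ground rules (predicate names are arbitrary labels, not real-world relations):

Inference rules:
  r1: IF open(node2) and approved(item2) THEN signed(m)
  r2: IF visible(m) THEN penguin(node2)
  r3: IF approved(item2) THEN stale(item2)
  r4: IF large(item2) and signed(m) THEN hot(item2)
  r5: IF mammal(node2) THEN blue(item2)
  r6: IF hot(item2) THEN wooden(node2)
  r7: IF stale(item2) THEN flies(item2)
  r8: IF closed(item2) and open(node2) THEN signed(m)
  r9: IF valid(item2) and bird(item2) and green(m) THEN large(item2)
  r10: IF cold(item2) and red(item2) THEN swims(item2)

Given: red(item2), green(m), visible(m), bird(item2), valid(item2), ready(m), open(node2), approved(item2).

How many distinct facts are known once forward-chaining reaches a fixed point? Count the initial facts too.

[1] r1 [IF open(node2) and approved(item2) THEN signed(m)]; r2 [IF visible(m) THEN penguin(node2)]; r3 [IF approved(item2) THEN stale(item2)]; r9 [IF valid(item2) and bird(item2) and green(m) THEN large(item2)]. ⇒ new: signed(m), penguin(node2), stale(item2), large(item2).
[2] r4 [IF large(item2) and signed(m) THEN hot(item2)]; r7 [IF stale(item2) THEN flies(item2)]. ⇒ new: hot(item2), flies(item2).
[3] r6 [IF hot(item2) THEN wooden(node2)]. ⇒ new: wooden(node2).
Closure: {approved(item2), bird(item2), flies(item2), green(m), hot(item2), large(item2), open(node2), penguin(node2), ready(m), red(item2), signed(m), stale(item2), valid(item2), visible(m), wooden(node2)} — 15 facts.

15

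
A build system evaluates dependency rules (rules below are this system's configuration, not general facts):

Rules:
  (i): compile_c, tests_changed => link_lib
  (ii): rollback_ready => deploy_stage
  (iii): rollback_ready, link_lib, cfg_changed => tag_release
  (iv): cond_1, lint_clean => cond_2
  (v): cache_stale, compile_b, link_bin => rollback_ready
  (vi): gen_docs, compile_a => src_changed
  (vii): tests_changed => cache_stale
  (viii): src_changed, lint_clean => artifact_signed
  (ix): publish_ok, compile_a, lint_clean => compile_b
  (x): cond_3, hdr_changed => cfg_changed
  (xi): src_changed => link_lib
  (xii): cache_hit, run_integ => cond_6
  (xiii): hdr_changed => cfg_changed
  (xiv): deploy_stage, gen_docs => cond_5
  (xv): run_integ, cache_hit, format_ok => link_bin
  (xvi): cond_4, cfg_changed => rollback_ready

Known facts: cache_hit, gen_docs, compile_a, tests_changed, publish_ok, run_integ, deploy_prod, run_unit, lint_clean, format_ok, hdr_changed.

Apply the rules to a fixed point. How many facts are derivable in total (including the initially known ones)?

23

Round 1 — (vi), (vii), (ix), (xii), (xiii), (xv), derive src_changed, cache_stale, compile_b, cond_6, cfg_changed, link_bin.
Round 2 — (v), (viii), (xi), derive rollback_ready, artifact_signed, link_lib.
Round 3 — (ii), (iii), derive deploy_stage, tag_release.
Round 4 — (xiv), derive cond_5.
Closure: {artifact_signed, cache_hit, cache_stale, cfg_changed, compile_a, compile_b, cond_5, cond_6, deploy_prod, deploy_stage, format_ok, gen_docs, hdr_changed, link_bin, link_lib, lint_clean, publish_ok, rollback_ready, run_integ, run_unit, src_changed, tag_release, tests_changed} — 23 facts.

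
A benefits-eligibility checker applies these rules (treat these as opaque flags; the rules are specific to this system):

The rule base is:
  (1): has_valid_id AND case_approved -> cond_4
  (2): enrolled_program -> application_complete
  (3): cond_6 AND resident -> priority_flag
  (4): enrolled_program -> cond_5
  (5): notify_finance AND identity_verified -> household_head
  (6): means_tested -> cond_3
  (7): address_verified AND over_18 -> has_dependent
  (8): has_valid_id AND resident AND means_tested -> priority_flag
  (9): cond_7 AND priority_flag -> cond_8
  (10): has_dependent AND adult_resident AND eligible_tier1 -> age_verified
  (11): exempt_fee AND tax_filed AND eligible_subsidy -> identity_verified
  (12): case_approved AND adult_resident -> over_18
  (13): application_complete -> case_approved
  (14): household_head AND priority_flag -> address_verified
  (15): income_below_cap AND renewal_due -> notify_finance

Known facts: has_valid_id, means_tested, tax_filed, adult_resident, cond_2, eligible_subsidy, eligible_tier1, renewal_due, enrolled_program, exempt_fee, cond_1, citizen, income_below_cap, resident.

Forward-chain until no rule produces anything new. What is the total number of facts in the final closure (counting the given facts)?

Round 1: (2) [enrolled_program -> application_complete]; (4) [enrolled_program -> cond_5]; (6) [means_tested -> cond_3]; (8) [has_valid_id AND resident AND means_tested -> priority_flag]; (11) [exempt_fee AND tax_filed AND eligible_subsidy -> identity_verified]; (15) [income_below_cap AND renewal_due -> notify_finance]. Adds application_complete, cond_5, cond_3, priority_flag, identity_verified, notify_finance.
Round 2: (5) [notify_finance AND identity_verified -> household_head]; (13) [application_complete -> case_approved]. Adds household_head, case_approved.
Round 3: (1) [has_valid_id AND case_approved -> cond_4]; (12) [case_approved AND adult_resident -> over_18]; (14) [household_head AND priority_flag -> address_verified]. Adds cond_4, over_18, address_verified.
Round 4: (7) [address_verified AND over_18 -> has_dependent]. Adds has_dependent.
Round 5: (10) [has_dependent AND adult_resident AND eligible_tier1 -> age_verified]. Adds age_verified.
Closure: {address_verified, adult_resident, age_verified, application_complete, case_approved, citizen, cond_1, cond_2, cond_3, cond_4, cond_5, eligible_subsidy, eligible_tier1, enrolled_program, exempt_fee, has_dependent, has_valid_id, household_head, identity_verified, income_below_cap, means_tested, notify_finance, over_18, priority_flag, renewal_due, resident, tax_filed} — 27 facts.

27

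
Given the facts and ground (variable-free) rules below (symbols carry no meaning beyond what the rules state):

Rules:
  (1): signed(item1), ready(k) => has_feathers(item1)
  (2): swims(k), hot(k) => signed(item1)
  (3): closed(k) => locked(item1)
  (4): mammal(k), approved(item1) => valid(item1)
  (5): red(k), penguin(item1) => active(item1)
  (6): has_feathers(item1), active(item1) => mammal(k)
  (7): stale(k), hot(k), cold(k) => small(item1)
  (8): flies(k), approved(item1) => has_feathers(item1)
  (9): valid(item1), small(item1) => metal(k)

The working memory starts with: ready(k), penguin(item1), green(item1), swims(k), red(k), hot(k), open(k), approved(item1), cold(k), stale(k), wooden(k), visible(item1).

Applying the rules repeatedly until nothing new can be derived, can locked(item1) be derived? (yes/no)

no

Round 1: (2) [swims(k), hot(k) => signed(item1)]; (5) [red(k), penguin(item1) => active(item1)]; (7) [stale(k), hot(k), cold(k) => small(item1)]. New: signed(item1), active(item1), small(item1).
Round 2: (1) [signed(item1), ready(k) => has_feathers(item1)]. New: has_feathers(item1).
Round 3: (6) [has_feathers(item1), active(item1) => mammal(k)]. New: mammal(k).
Round 4: (4) [mammal(k), approved(item1) => valid(item1)]. New: valid(item1).
Round 5: (9) [valid(item1), small(item1) => metal(k)]. New: metal(k).
Fixed point reached. locked(item1) is concluded only by (3); (3) needs closed(k) (never derived).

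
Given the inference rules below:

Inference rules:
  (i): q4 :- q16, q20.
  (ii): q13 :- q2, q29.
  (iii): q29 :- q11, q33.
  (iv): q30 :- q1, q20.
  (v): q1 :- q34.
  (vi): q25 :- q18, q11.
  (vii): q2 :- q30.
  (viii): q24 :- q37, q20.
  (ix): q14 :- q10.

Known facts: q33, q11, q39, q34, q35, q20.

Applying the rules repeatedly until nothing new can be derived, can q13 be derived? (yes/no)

Round 1: (iii) [q29 :- q11, q33.]; (v) [q1 :- q34.]. Adds q29, q1.
Round 2: (iv) [q30 :- q1, q20.]. Adds q30.
Round 3: (vii) [q2 :- q30.]. Adds q2.
Round 4: (ii) [q13 :- q2, q29.]. Adds q13.
q13 appears in round 4, so it is derivable.

yes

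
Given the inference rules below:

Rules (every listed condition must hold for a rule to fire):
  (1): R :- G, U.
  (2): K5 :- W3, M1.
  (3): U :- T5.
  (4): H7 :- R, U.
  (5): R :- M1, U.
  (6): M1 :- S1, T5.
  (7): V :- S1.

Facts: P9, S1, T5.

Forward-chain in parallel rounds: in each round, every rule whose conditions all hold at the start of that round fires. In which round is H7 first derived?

Round 1: (3) [U :- T5.]; (6) [M1 :- S1, T5.]; (7) [V :- S1.]. Adds U, M1, V.
Round 2: (5) [R :- M1, U.]. Adds R.
Round 3: (4) [H7 :- R, U.]. Adds H7.
H7 first appears in round 3.

3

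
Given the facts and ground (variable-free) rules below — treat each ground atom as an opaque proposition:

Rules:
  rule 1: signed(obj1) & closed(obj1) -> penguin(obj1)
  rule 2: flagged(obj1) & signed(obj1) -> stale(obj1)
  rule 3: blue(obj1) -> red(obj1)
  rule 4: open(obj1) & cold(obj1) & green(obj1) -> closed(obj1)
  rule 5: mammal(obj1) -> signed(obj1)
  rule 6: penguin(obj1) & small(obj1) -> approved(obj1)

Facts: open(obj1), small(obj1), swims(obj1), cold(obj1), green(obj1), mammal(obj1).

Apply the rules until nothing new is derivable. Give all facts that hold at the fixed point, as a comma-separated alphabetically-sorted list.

approved(obj1), closed(obj1), cold(obj1), green(obj1), mammal(obj1), open(obj1), penguin(obj1), signed(obj1), small(obj1), swims(obj1)

Round 1: rule 4 [open(obj1) & cold(obj1) & green(obj1) -> closed(obj1)]; rule 5 [mammal(obj1) -> signed(obj1)]. New: closed(obj1), signed(obj1).
Round 2: rule 1 [signed(obj1) & closed(obj1) -> penguin(obj1)]. New: penguin(obj1).
Round 3: rule 6 [penguin(obj1) & small(obj1) -> approved(obj1)]. New: approved(obj1).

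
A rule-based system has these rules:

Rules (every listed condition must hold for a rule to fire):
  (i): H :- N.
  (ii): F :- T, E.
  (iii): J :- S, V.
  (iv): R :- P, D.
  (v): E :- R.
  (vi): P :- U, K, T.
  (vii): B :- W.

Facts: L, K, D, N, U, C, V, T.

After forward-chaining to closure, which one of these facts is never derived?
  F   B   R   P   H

B

Round 1: (i) [H :- N.]; (vi) [P :- U, K, T.]. New: H, P.
Round 2: (iv) [R :- P, D.]. New: R.
Round 3: (v) [E :- R.]. New: E.
Round 4: (ii) [F :- T, E.]. New: F.
Derived: P (round 1), H (round 1), F (round 4), R (round 2). B never appears in any round.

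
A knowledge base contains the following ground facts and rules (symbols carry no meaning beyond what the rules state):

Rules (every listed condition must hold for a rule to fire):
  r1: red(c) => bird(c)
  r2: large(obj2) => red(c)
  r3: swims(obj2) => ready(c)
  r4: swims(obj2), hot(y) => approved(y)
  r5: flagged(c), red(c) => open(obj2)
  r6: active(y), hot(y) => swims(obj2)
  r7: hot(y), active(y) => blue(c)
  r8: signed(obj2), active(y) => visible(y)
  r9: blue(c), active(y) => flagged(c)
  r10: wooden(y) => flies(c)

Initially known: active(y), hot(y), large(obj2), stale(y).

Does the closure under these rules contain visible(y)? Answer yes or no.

Round 1: r2 [large(obj2) => red(c)]; r6 [active(y), hot(y) => swims(obj2)]; r7 [hot(y), active(y) => blue(c)]. Adds red(c), swims(obj2), blue(c).
Round 2: r1 [red(c) => bird(c)]; r3 [swims(obj2) => ready(c)]; r4 [swims(obj2), hot(y) => approved(y)]; r9 [blue(c), active(y) => flagged(c)]. Adds bird(c), ready(c), approved(y), flagged(c).
Round 3: r5 [flagged(c), red(c) => open(obj2)]. Adds open(obj2).
Fixed point reached. visible(y) is concluded only by r8; r8 needs signed(obj2) (never derived).

no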